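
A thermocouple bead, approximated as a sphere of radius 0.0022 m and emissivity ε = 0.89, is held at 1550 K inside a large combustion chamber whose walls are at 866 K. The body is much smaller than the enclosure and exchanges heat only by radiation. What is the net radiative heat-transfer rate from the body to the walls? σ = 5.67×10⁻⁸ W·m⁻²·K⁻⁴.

P_net ≈ 16.0 W

For a small grey body in a large enclosure: P_net = εσA(T_body⁴ − T_wall⁴).
A = 4πr² = 6.082×10⁻⁵ m²; T_body⁴ − T_wall⁴ = 5.772×10¹² − 5.624×10¹¹ = 5.210×10¹² K⁴.
|P_net| = 0.89·5.67×10⁻⁸·6.082×10⁻⁵·5.210×10¹².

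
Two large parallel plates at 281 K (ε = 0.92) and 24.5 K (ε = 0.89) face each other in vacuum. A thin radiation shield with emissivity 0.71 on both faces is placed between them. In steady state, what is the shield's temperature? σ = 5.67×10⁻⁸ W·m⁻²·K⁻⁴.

In steady state the net flux on the hot side equals that on the cold side.
σ(T₁⁴−T_s⁴)/D₁ = σ(T_s⁴−T₂⁴)/D₂, with D₁ = 1/ε₁+1/ε_s−1 = 1.495, D₂ = 1/ε_s+1/ε₂−1 = 1.532.
Solve for T_s⁴: T_s⁴ = (D₂·T₁⁴ + D₁·T₂⁴)/(D₁+D₂) = 3.155×10⁹ K⁴.

T_s ≈ 237 K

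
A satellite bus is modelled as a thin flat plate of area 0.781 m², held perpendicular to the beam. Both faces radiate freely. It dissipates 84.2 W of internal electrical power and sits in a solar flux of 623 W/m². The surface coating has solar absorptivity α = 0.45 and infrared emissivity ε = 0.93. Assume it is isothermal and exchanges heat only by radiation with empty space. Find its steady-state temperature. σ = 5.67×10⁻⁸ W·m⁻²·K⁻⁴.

T ≈ 246 K

At steady state, absorbed solar power + internal power = radiated power.
Absorbed: α·S·A_cross = 0.45·623·0.7810 = 219.0 W (cross-section A).
Total input = 219.0 + 84.2 = 303.2 W.
Radiated: εσ·A_surf·T⁴ with A_surf = 2A = 1.562 m².
T⁴ = 303.2/(0.93·5.67×10⁻⁸·1.562) = 3.681×10⁹ K⁴.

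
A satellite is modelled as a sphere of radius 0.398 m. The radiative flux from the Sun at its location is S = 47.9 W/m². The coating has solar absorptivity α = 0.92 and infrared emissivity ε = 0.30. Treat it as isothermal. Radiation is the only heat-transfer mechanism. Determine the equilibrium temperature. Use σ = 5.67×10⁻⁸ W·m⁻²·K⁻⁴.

T ≈ 160 K

At equilibrium, absorbed power = emitted power.
Absorbing cross-section = πr² = 0.4976 m²; emitting surface = 4πr² = 1.991 m² (ratio 4).
αS·A_cross = εσ·A_surf·T⁴  ⇒  T⁴ = αS/(ε·4σ).
T⁴ = 0.920·47.9/(0.30·4·5.67×10⁻⁸) = 6.477×10⁸ K⁴.
T = (6.477×10⁸)^(1/4).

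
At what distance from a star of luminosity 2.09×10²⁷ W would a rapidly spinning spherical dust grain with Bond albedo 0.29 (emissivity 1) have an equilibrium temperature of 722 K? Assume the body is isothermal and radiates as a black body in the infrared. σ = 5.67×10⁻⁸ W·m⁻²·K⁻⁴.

For an isothermal black-emitting sphere, (1−a)S·πr² = σ·4πr²·T⁴ ⇒ S = 4σT⁴/(1−a).
S = 4·5.67×10⁻⁸·(722)⁴/0.710 = 86800 W/m².
Flux falls as S = L/(4πd²), so d = √(L/(4πS)) = √(2.09×10²⁷/(4π·86800)).

d ≈ 4.38×10¹⁰ m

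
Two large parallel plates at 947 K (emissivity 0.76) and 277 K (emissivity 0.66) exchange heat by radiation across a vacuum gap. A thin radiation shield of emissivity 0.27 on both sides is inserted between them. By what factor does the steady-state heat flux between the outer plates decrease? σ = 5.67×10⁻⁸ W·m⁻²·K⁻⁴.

factor ≈ 4.50

Without shield: q₀ = σΔ(T⁴)/(1/ε₁+1/ε₂−1) with denominator 1.831.
With shield the two gaps are in series; the resistances add: (1/ε₁+1/ε_s−1)+(1/ε_s+1/ε₂−1) = 4.019+4.219 = 8.238.
Heat-flux ratio q₀/q = 8.238/1.831.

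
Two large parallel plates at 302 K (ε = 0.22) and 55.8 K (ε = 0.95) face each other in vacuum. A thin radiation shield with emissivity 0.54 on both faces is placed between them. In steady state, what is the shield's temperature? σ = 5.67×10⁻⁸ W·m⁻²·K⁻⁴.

In steady state the net flux on the hot side equals that on the cold side.
σ(T₁⁴−T_s⁴)/D₁ = σ(T_s⁴−T₂⁴)/D₂, with D₁ = 1/ε₁+1/ε_s−1 = 5.397, D₂ = 1/ε_s+1/ε₂−1 = 1.904.
Solve for T_s⁴: T_s⁴ = (D₂·T₁⁴ + D₁·T₂⁴)/(D₁+D₂) = 2.177×10⁹ K⁴.

T_s ≈ 216 K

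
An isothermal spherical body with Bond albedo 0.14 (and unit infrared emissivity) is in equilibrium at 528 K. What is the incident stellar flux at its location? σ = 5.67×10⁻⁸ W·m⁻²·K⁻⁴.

S ≈ 20500 W/m²

(1−a)S·πr² = σ·4πr²·T⁴ ⇒ S = 4σT⁴/(1−a).
S = 4·5.67×10⁻⁸·7.772×10¹⁰/0.860.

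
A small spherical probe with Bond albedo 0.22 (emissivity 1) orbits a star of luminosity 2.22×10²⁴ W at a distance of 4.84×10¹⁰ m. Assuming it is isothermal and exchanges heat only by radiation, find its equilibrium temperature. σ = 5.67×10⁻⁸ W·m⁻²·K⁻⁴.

First find the stellar flux at distance d: S = L/(4πd²) = 2.22×10²⁴/(4π·(4.84×10¹⁰)²) = 75.41 W/m².
For an isothermal sphere, absorbed (1−a)S·πr² = emitted σ·4πr²·T⁴, so T⁴ = (1−a)S/(4σ).
T⁴ = 0.780·75.41/(4·5.67×10⁻⁸) = 2.594×10⁸ K⁴.

T ≈ 127 K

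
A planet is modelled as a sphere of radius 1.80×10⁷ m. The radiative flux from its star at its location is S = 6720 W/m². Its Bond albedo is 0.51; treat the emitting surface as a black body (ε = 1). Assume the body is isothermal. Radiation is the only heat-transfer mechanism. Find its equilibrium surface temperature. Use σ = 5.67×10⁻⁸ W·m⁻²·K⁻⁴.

T ≈ 347 K

At equilibrium, absorbed power = emitted power.
Absorbing cross-section = πr² = 1.018×10¹⁵ m²; emitting surface = 4πr² = 4.072×10¹⁵ m² (ratio 4).
(1−a)S·A_cross = εσ·A_surf·T⁴  ⇒  T⁴ = (1−a)S/(4σ).
T⁴ = 0.490·6720/(4·5.67×10⁻⁸) = 1.452×10¹⁰ K⁴.
T = (1.452×10¹⁰)^(1/4).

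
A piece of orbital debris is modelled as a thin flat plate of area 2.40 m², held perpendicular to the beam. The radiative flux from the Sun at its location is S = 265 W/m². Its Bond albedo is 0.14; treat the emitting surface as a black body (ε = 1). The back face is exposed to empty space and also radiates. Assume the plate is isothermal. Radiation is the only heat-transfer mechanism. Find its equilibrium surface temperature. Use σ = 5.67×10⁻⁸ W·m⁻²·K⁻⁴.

At equilibrium, absorbed power = emitted power.
Absorbing cross-section = A = 2.400 m²; emitting surface = 2A = 4.800 m² (ratio 2).
(1−a)S·A_cross = εσ·A_surf·T⁴  ⇒  T⁴ = (1−a)S/(2σ).
T⁴ = 0.860·265/(2·5.67×10⁻⁸) = 2.010×10⁹ K⁴.
T = (2.010×10⁹)^(1/4).

T ≈ 212 K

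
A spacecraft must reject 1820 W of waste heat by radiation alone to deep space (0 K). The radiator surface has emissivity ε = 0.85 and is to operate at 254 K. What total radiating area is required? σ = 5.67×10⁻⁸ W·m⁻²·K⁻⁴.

P = εσA T⁴ ⇒ A = P/(εσT⁴).
T⁴ = 4.162×10⁹ K⁴.
A = 1820/(0.85 × 5.67×10⁻⁸ × 4.162×10⁹).

A ≈ 9.07 m²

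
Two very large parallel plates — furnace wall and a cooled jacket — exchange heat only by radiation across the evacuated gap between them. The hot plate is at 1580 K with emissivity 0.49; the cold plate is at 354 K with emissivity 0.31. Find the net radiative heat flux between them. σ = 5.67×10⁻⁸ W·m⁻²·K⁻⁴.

q ≈ 82600 W/m²

For two infinite grey parallel plates, q = σ(T₁⁴ − T₂⁴)/(1/ε₁ + 1/ε₂ − 1).
T₁⁴ − T₂⁴ = 6.232×10¹² − 1.570×10¹⁰ = 6.216×10¹² K⁴.
1/ε₁ + 1/ε₂ − 1 = 2.041 + 3.226 − 1 = 4.267.
q = 5.67×10⁻⁸ × 6.216×10¹² / 4.267.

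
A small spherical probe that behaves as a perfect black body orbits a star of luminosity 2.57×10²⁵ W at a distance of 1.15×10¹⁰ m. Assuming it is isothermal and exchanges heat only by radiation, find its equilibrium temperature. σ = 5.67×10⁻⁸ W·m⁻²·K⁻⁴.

T ≈ 511 K

First find the stellar flux at distance d: S = L/(4πd²) = 2.57×10²⁵/(4π·(1.15×10¹⁰)²) = 15460 W/m².
For an isothermal sphere, absorbed (1−a)S·πr² = emitted σ·4πr²·T⁴, so T⁴ = (1−a)S/(4σ).
T⁴ = 1.00·15460/(4·5.67×10⁻⁸) = 6.818×10¹⁰ K⁴.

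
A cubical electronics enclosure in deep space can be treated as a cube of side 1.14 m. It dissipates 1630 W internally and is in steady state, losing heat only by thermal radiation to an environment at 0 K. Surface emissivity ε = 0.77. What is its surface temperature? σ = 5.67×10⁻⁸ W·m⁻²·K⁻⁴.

T ≈ 263 K

Steady state: internal power = radiated power, P = εσA T⁴.
Radiating area A = 6L² = 7.798 m².
T⁴ = P/(εσA) = 1630/(0.77·5.67×10⁻⁸·7.798) = 4.788×10⁹ K⁴.
T = (4.788×10⁹)^(1/4).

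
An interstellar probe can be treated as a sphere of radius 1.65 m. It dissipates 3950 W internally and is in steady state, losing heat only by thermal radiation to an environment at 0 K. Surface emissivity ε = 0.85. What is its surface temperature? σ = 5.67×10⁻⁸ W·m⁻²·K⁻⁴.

T ≈ 221 K

Steady state: internal power = radiated power, P = εσA T⁴.
Radiating area A = 4πr² = 34.21 m².
T⁴ = P/(εσA) = 3950/(0.85·5.67×10⁻⁸·34.21) = 2.396×10⁹ K⁴.
T = (2.396×10⁹)^(1/4).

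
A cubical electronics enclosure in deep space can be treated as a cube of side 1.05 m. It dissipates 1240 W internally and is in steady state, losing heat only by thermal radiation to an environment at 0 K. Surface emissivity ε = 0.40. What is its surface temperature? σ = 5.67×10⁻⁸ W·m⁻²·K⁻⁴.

Steady state: internal power = radiated power, P = εσA T⁴.
Radiating area A = 6L² = 6.615 m².
T⁴ = P/(εσA) = 1240/(0.40·5.67×10⁻⁸·6.615) = 8.265×10⁹ K⁴.
T = (8.265×10⁹)^(1/4).

T ≈ 302 K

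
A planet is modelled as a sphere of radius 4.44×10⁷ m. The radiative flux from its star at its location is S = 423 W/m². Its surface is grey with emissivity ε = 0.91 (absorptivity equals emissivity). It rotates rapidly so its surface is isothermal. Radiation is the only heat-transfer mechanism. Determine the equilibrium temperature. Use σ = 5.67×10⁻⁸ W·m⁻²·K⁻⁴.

At equilibrium, absorbed power = emitted power.
Absorbing cross-section = πr² = 6.193×10¹⁵ m²; emitting surface = 4πr² = 2.477×10¹⁶ m² (ratio 4).
εS·A_cross = εσ·A_surf·T⁴  ⇒  T⁴ = S/(4σ)   (ε cancels).
T⁴ = 423/(4·5.67×10⁻⁸) = 1.865×10⁹ K⁴.
T = (1.865×10⁹)^(1/4).

T ≈ 208 K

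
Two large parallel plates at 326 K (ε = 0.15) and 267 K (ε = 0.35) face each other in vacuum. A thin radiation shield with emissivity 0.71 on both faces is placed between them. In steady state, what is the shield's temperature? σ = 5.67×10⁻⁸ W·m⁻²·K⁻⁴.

T_s ≈ 290 K

In steady state the net flux on the hot side equals that on the cold side.
σ(T₁⁴−T_s⁴)/D₁ = σ(T_s⁴−T₂⁴)/D₂, with D₁ = 1/ε₁+1/ε_s−1 = 7.075, D₂ = 1/ε_s+1/ε₂−1 = 3.266.
Solve for T_s⁴: T_s⁴ = (D₂·T₁⁴ + D₁·T₂⁴)/(D₁+D₂) = 7.044×10⁹ K⁴.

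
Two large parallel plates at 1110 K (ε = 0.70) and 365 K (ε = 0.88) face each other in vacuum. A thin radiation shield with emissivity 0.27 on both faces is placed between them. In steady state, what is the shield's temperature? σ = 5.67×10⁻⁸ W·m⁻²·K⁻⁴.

T_s ≈ 928 K

In steady state the net flux on the hot side equals that on the cold side.
σ(T₁⁴−T_s⁴)/D₁ = σ(T_s⁴−T₂⁴)/D₂, with D₁ = 1/ε₁+1/ε_s−1 = 4.132, D₂ = 1/ε_s+1/ε₂−1 = 3.840.
Solve for T_s⁴: T_s⁴ = (D₂·T₁⁴ + D₁·T₂⁴)/(D₁+D₂) = 7.404×10¹¹ K⁴.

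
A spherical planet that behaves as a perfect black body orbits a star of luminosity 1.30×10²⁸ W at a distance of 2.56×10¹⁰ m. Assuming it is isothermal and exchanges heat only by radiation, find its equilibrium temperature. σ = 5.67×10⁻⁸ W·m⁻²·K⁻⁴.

First find the stellar flux at distance d: S = L/(4πd²) = 1.30×10²⁸/(4π·(2.56×10¹⁰)²) = 1.579×10⁶ W/m².
For an isothermal sphere, absorbed (1−a)S·πr² = emitted σ·4πr²·T⁴, so T⁴ = (1−a)S/(4σ).
T⁴ = 1.00·1.579×10⁶/(4·5.67×10⁻⁸) = 6.960×10¹² K⁴.

T ≈ 1620 K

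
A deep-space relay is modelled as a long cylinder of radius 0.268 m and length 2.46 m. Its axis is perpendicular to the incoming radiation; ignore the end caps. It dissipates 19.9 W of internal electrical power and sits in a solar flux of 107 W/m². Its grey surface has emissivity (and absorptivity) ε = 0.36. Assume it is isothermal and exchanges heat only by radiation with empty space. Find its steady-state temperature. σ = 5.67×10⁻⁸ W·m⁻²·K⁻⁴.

T ≈ 170 K

At steady state, absorbed solar power + internal power = radiated power.
Absorbed: α·S·A_cross = 0.36·107·1.319 = 50.79 W (cross-section 2rL).
Total input = 50.79 + 19.9 = 70.69 W.
Radiated: εσ·A_surf·T⁴ with A_surf = 2πrL = 4.142 m².
T⁴ = 70.69/(0.36·5.67×10⁻⁸·4.142) = 8.360×10⁸ K⁴.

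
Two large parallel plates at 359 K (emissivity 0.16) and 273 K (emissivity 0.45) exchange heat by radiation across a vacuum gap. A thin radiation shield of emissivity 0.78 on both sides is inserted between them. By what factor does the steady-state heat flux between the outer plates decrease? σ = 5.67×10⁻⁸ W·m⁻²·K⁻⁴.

Without shield: q₀ = σΔ(T⁴)/(1/ε₁+1/ε₂−1) with denominator 7.472.
With shield the two gaps are in series; the resistances add: (1/ε₁+1/ε_s−1)+(1/ε_s+1/ε₂−1) = 6.532+2.504 = 9.036.
Heat-flux ratio q₀/q = 9.036/7.472.

factor ≈ 1.21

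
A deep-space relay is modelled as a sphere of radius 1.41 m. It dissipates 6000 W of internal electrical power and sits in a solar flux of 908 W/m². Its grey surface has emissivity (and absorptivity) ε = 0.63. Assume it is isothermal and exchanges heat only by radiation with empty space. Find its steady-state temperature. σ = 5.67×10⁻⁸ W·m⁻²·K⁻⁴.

T ≈ 322 K

At steady state, absorbed solar power + internal power = radiated power.
Absorbed: α·S·A_cross = 0.63·908·6.246 = 3573 W (cross-section πr²).
Total input = 3573 + 6000 = 9573 W.
Radiated: εσ·A_surf·T⁴ with A_surf = 4πr² = 24.98 m².
T⁴ = 9573/(0.63·5.67×10⁻⁸·24.98) = 1.073×10¹⁰ K⁴.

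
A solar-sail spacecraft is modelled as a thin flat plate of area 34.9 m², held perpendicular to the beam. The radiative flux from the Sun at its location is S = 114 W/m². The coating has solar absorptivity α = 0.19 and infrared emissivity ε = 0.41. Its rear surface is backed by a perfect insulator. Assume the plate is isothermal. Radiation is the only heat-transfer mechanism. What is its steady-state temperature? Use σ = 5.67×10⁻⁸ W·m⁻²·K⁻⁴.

At equilibrium, absorbed power = emitted power.
Absorbing cross-section = A = 34.90 m²; emitting surface = A = 34.90 m² (ratio 1).
αS·A_cross = εσ·A_surf·T⁴  ⇒  T⁴ = αS/(ε·1σ).
T⁴ = 0.190·114/(0.41·1·5.67×10⁻⁸) = 9.317×10⁸ K⁴.
T = (9.317×10⁸)^(1/4).

T ≈ 175 K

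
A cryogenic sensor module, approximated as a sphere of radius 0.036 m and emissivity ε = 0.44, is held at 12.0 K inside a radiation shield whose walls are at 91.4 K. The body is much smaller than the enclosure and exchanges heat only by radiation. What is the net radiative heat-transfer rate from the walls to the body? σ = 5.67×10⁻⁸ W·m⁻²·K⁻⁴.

P_net ≈ 0.0283 W

For a small grey body in a large enclosure: P_net = εσA(T_body⁴ − T_wall⁴).
A = 4πr² = 0.01629 m²; T_body⁴ − T_wall⁴ = 20740 − 6.979×10⁷ = -6.977×10⁷ K⁴.
|P_net| = 0.44·5.67×10⁻⁸·0.01629·6.977×10⁷.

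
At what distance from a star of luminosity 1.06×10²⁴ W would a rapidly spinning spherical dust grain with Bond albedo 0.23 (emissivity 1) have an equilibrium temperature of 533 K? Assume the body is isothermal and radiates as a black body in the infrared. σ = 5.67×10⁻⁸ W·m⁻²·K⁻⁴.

d ≈ 1.88×10⁹ m

For an isothermal black-emitting sphere, (1−a)S·πr² = σ·4πr²·T⁴ ⇒ S = 4σT⁴/(1−a).
S = 4·5.67×10⁻⁸·(533)⁴/0.770 = 23770 W/m².
Flux falls as S = L/(4πd²), so d = √(L/(4πS)) = √(1.06×10²⁴/(4π·23770)).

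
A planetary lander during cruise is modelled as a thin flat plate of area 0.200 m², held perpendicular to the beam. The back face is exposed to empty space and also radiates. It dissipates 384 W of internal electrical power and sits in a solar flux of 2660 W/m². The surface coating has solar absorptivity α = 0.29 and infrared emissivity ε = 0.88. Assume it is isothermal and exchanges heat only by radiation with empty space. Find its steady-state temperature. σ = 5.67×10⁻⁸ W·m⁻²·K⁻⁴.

At steady state, absorbed solar power + internal power = radiated power.
Absorbed: α·S·A_cross = 0.29·2660·0.2000 = 154.3 W (cross-section A).
Total input = 154.3 + 384 = 538.3 W.
Radiated: εσ·A_surf·T⁴ with A_surf = 2A = 0.4000 m².
T⁴ = 538.3/(0.88·5.67×10⁻⁸·0.4000) = 2.697×10¹⁰ K⁴.

T ≈ 405 K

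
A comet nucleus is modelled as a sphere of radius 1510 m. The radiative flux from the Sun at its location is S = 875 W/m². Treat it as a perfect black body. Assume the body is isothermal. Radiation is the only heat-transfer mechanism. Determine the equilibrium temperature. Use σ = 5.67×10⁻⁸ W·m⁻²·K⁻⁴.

At equilibrium, absorbed power = emitted power.
Absorbing cross-section = πr² = 7.163×10⁶ m²; emitting surface = 4πr² = 2.865×10⁷ m² (ratio 4).
S·A_cross = εσ·A_surf·T⁴  ⇒  T⁴ = S/(4σ).
T⁴ = 1.00·875/(4·5.67×10⁻⁸) = 3.858×10⁹ K⁴.
T = (3.858×10⁹)^(1/4).

T ≈ 249 K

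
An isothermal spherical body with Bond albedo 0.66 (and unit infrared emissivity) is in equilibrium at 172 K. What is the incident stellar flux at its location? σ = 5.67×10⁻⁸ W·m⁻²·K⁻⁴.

(1−a)S·πr² = σ·4πr²·T⁴ ⇒ S = 4σT⁴/(1−a).
S = 4·5.67×10⁻⁸·8.752×10⁸/0.340.

S ≈ 584 W/m²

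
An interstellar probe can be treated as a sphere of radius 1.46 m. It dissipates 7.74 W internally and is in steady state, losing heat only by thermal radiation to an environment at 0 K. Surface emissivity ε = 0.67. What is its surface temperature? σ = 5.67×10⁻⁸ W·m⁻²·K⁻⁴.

T ≈ 52.5 K

Steady state: internal power = radiated power, P = εσA T⁴.
Radiating area A = 4πr² = 26.79 m².
T⁴ = P/(εσA) = 7.74/(0.67·5.67×10⁻⁸·26.79) = 7.606×10⁶ K⁴.
T = (7.606×10⁶)^(1/4).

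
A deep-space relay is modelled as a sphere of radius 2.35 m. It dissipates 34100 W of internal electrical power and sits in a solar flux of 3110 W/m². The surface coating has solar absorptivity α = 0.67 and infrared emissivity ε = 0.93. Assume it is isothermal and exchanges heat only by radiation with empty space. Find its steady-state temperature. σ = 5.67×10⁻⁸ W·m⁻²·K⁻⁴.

At steady state, absorbed solar power + internal power = radiated power.
Absorbed: α·S·A_cross = 0.67·3110·17.35 = 36150 W (cross-section πr²).
Total input = 36150 + 34100 = 70250 W.
Radiated: εσ·A_surf·T⁴ with A_surf = 4πr² = 69.40 m².
T⁴ = 70250/(0.93·5.67×10⁻⁸·69.40) = 1.920×10¹⁰ K⁴.

T ≈ 372 K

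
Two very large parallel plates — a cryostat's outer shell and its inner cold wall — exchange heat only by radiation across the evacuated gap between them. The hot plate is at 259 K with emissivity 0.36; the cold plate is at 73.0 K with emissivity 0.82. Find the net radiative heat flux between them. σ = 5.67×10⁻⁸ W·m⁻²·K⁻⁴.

q ≈ 84.6 W/m²

For two infinite grey parallel plates, q = σ(T₁⁴ − T₂⁴)/(1/ε₁ + 1/ε₂ − 1).
T₁⁴ − T₂⁴ = 4.500×10⁹ − 2.840×10⁷ = 4.471×10⁹ K⁴.
1/ε₁ + 1/ε₂ − 1 = 2.778 + 1.220 − 1 = 2.997.
q = 5.67×10⁻⁸ × 4.471×10⁹ / 2.997.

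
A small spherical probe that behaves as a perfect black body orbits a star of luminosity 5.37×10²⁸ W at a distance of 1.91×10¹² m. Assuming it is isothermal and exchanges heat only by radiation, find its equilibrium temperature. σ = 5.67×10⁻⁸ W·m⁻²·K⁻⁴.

First find the stellar flux at distance d: S = L/(4πd²) = 5.37×10²⁸/(4π·(1.91×10¹²)²) = 1171 W/m².
For an isothermal sphere, absorbed (1−a)S·πr² = emitted σ·4πr²·T⁴, so T⁴ = (1−a)S/(4σ).
T⁴ = 1.00·1171/(4·5.67×10⁻⁸) = 5.165×10⁹ K⁴.

T ≈ 268 K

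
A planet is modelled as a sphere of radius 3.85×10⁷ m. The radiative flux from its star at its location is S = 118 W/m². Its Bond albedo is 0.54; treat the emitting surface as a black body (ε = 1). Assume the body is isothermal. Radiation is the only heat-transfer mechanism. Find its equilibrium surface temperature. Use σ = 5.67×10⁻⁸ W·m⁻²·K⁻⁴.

At equilibrium, absorbed power = emitted power.
Absorbing cross-section = πr² = 4.657×10¹⁵ m²; emitting surface = 4πr² = 1.863×10¹⁶ m² (ratio 4).
(1−a)S·A_cross = εσ·A_surf·T⁴  ⇒  T⁴ = (1−a)S/(4σ).
T⁴ = 0.460·118/(4·5.67×10⁻⁸) = 2.393×10⁸ K⁴.
T = (2.393×10⁸)^(1/4).

T ≈ 124 K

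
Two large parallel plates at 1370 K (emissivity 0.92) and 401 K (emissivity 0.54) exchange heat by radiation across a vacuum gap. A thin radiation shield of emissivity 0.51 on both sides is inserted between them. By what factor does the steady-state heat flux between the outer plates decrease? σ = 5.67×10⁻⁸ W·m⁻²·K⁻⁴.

Without shield: q₀ = σΔ(T⁴)/(1/ε₁+1/ε₂−1) with denominator 1.939.
With shield the two gaps are in series; the resistances add: (1/ε₁+1/ε_s−1)+(1/ε_s+1/ε₂−1) = 2.048+2.813 = 4.860.
Heat-flux ratio q₀/q = 4.860/1.939.

factor ≈ 2.51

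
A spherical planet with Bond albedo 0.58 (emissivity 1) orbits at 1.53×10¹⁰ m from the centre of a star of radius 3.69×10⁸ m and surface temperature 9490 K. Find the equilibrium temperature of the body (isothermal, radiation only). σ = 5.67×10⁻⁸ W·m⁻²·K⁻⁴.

The star's surface emits σT_*⁴; at distance d the flux is S = σT_*⁴(R_*/d)².
S = 5.67×10⁻⁸·(9490)⁴·(3.69×10⁸/1.53×10¹⁰)² = 2.675×10⁵ W/m².
For an isothermal sphere T⁴ = (1−a)S/(4σ) = 4.954×10¹¹ K⁴.

T ≈ 839 K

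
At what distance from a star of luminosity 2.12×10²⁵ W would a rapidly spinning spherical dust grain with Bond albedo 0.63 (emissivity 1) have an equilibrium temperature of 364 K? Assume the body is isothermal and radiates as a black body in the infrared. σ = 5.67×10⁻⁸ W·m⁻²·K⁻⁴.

d ≈ 1.25×10¹⁰ m

For an isothermal black-emitting sphere, (1−a)S·πr² = σ·4πr²·T⁴ ⇒ S = 4σT⁴/(1−a).
S = 4·5.67×10⁻⁸·(364)⁴/0.370 = 10760 W/m².
Flux falls as S = L/(4πd²), so d = √(L/(4πS)) = √(2.12×10²⁵/(4π·10760)).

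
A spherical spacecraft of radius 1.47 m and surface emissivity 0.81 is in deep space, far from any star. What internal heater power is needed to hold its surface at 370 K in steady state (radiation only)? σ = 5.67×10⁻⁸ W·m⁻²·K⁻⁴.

P = εσ·4πr²·T⁴.
4πr² = 27.15 m²; T⁴ = 1.874×10¹⁰ K⁴.
P = 0.81·5.67×10⁻⁸·27.15·1.874×10¹⁰.

P ≈ 23400 W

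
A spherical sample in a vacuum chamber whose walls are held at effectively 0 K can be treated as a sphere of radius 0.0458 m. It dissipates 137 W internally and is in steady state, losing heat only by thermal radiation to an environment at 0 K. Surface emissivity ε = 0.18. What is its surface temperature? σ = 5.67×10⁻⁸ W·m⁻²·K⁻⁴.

T ≈ 845 K

Steady state: internal power = radiated power, P = εσA T⁴.
Radiating area A = 4πr² = 0.02636 m².
T⁴ = P/(εσA) = 137/(0.18·5.67×10⁻⁸·0.02636) = 5.092×10¹¹ K⁴.
T = (5.092×10¹¹)^(1/4).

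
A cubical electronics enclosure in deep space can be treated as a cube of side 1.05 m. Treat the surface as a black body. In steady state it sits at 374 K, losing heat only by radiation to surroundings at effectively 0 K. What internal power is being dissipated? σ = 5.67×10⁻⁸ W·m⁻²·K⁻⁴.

P ≈ 7340 W

Steady state: P = εσA T⁴.
A = 6L² = 6.615 m²; T⁴ = (374)⁴ = 1.957×10¹⁰ K⁴.
P = 1.0 × 5.67×10⁻⁸ × 6.615 × 1.957×10¹⁰.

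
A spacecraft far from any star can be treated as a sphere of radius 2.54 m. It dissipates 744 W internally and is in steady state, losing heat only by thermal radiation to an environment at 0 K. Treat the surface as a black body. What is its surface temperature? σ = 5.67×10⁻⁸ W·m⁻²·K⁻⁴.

T ≈ 113 K

Steady state: internal power = radiated power, P = εσA T⁴.
Radiating area A = 4πr² = 81.07 m².
T⁴ = P/(εσA) = 744/(1.0·5.67×10⁻⁸·81.07) = 1.618×10⁸ K⁴.
T = (1.618×10⁸)^(1/4).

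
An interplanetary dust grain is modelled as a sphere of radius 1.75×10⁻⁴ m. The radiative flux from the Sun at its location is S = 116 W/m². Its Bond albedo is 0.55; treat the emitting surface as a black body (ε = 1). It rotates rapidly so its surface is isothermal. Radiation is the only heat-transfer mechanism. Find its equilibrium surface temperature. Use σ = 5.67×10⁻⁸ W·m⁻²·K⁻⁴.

At equilibrium, absorbed power = emitted power.
Absorbing cross-section = πr² = 9.621×10⁻⁸ m²; emitting surface = 4πr² = 3.848×10⁻⁷ m² (ratio 4).
(1−a)S·A_cross = εσ·A_surf·T⁴  ⇒  T⁴ = (1−a)S/(4σ).
T⁴ = 0.450·116/(4·5.67×10⁻⁸) = 2.302×10⁸ K⁴.
T = (2.302×10⁸)^(1/4).

T ≈ 123 K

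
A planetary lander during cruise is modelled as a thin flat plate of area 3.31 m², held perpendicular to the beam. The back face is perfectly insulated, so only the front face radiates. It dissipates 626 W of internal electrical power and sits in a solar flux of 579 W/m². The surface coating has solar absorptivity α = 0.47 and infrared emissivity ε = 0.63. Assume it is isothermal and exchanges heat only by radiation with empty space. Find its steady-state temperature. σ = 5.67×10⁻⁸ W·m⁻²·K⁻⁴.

At steady state, absorbed solar power + internal power = radiated power.
Absorbed: α·S·A_cross = 0.47·579·3.310 = 900.8 W (cross-section A).
Total input = 900.8 + 626 = 1527 W.
Radiated: εσ·A_surf·T⁴ with A_surf = A = 3.310 m².
T⁴ = 1527/(0.63·5.67×10⁻⁸·3.310) = 1.291×10¹⁰ K⁴.

T ≈ 337 K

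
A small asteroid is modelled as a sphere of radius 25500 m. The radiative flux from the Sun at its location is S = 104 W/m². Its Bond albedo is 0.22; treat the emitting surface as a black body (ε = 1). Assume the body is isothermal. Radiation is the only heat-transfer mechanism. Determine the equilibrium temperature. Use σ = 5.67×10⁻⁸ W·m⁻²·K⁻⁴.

At equilibrium, absorbed power = emitted power.
Absorbing cross-section = πr² = 2.043×10⁹ m²; emitting surface = 4πr² = 8.171×10⁹ m² (ratio 4).
(1−a)S·A_cross = εσ·A_surf·T⁴  ⇒  T⁴ = (1−a)S/(4σ).
T⁴ = 0.780·104/(4·5.67×10⁻⁸) = 3.577×10⁸ K⁴.
T = (3.577×10⁸)^(1/4).

T ≈ 138 K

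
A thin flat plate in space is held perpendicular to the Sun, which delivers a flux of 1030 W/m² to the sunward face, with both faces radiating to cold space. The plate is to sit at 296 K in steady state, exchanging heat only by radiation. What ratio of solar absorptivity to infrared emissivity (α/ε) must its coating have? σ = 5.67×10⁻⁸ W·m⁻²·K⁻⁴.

Balance: αS·A = εσ·2A·T⁴ ⇒ α/ε = 2σT⁴/S.
α/ε = 2·5.67×10⁻⁸·(296)⁴/1030 = 2·5.67×10⁻⁸·7.677×10⁹/1030.

α/ε ≈ 0.845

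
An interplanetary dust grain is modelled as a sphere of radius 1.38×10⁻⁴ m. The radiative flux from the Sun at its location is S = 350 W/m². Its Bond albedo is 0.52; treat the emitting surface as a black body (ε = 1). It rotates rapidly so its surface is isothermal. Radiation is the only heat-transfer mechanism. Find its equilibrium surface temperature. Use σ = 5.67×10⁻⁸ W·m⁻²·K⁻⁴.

At equilibrium, absorbed power = emitted power.
Absorbing cross-section = πr² = 5.983×10⁻⁸ m²; emitting surface = 4πr² = 2.393×10⁻⁷ m² (ratio 4).
(1−a)S·A_cross = εσ·A_surf·T⁴  ⇒  T⁴ = (1−a)S/(4σ).
T⁴ = 0.480·350/(4·5.67×10⁻⁸) = 7.407×10⁸ K⁴.
T = (7.407×10⁸)^(1/4).

T ≈ 165 K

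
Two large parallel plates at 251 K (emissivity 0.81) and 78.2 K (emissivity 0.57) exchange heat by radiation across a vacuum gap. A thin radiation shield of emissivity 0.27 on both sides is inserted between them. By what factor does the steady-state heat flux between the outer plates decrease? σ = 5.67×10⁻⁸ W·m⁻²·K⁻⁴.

Without shield: q₀ = σΔ(T⁴)/(1/ε₁+1/ε₂−1) with denominator 1.989.
With shield the two gaps are in series; the resistances add: (1/ε₁+1/ε_s−1)+(1/ε_s+1/ε₂−1) = 3.938+4.458 = 8.396.
Heat-flux ratio q₀/q = 8.396/1.989.

factor ≈ 4.22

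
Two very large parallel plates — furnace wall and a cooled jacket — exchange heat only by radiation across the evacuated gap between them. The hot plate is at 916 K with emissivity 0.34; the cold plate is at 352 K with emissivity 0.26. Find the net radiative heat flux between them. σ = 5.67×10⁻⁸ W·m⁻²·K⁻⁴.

For two infinite grey parallel plates, q = σ(T₁⁴ − T₂⁴)/(1/ε₁ + 1/ε₂ − 1).
T₁⁴ − T₂⁴ = 7.040×10¹¹ − 1.535×10¹⁰ = 6.887×10¹¹ K⁴.
1/ε₁ + 1/ε₂ − 1 = 2.941 + 3.846 − 1 = 5.787.
q = 5.67×10⁻⁸ × 6.887×10¹¹ / 5.787.

q ≈ 6750 W/m²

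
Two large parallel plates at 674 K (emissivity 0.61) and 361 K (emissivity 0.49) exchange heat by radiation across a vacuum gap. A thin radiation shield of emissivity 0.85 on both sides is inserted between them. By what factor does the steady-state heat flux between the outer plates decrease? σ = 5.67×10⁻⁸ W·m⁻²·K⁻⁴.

Without shield: q₀ = σΔ(T⁴)/(1/ε₁+1/ε₂−1) with denominator 2.680.
With shield the two gaps are in series; the resistances add: (1/ε₁+1/ε_s−1)+(1/ε_s+1/ε₂−1) = 1.816+2.217 = 4.033.
Heat-flux ratio q₀/q = 4.033/2.680.

factor ≈ 1.50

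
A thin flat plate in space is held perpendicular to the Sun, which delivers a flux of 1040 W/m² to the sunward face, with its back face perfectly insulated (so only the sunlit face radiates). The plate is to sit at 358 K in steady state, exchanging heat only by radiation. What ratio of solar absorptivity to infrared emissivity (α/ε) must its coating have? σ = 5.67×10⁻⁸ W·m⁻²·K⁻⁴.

α/ε ≈ 0.896

Balance: αS·A = εσ·1A·T⁴ ⇒ α/ε = σT⁴/S.
α/ε = 5.67×10⁻⁸·(358)⁴/1040 = 5.67×10⁻⁸·1.643×10¹⁰/1040.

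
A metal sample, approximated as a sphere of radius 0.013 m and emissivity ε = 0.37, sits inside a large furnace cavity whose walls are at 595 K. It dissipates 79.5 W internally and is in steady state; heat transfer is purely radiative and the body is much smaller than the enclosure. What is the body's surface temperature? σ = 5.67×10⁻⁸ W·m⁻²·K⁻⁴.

T ≈ 1180 K

For a small grey body in a large enclosure, net radiated power = εσA(T⁴ − T_w⁴).
Steady state: P = εσA(T⁴ − T_w⁴) with A = 4πr² = 0.002124 m².
T⁴ = P/(εσA) + T_w⁴ = 79.5/(0.37·5.67×10⁻⁸·0.002124) + (595)⁴
    = 1.784×10¹² + 1.253×10¹¹ = 1.910×10¹² K⁴.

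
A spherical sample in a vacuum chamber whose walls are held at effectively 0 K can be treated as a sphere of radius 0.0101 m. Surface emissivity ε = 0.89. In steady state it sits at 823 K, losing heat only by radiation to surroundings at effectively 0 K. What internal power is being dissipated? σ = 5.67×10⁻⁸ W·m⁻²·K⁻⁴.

P ≈ 29.7 W

Steady state: P = εσA T⁴.
A = 4πr² = 0.001282 m²; T⁴ = (823)⁴ = 4.588×10¹¹ K⁴.
P = 0.89 × 5.67×10⁻⁸ × 0.001282 × 4.588×10¹¹.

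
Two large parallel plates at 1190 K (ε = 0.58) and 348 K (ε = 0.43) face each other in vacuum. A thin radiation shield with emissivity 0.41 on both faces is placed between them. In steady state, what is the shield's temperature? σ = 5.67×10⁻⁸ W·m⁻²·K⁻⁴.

In steady state the net flux on the hot side equals that on the cold side.
σ(T₁⁴−T_s⁴)/D₁ = σ(T_s⁴−T₂⁴)/D₂, with D₁ = 1/ε₁+1/ε_s−1 = 3.163, D₂ = 1/ε_s+1/ε₂−1 = 3.765.
Solve for T_s⁴: T_s⁴ = (D₂·T₁⁴ + D₁·T₂⁴)/(D₁+D₂) = 1.096×10¹² K⁴.

T_s ≈ 1020 K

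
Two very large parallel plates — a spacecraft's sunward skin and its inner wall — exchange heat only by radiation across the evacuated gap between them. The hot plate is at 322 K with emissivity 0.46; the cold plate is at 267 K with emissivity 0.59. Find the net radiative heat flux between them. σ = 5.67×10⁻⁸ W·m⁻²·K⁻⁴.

q ≈ 112 W/m²

For two infinite grey parallel plates, q = σ(T₁⁴ − T₂⁴)/(1/ε₁ + 1/ε₂ − 1).
T₁⁴ − T₂⁴ = 1.075×10¹⁰ − 5.082×10⁹ = 5.668×10⁹ K⁴.
1/ε₁ + 1/ε₂ − 1 = 2.174 + 1.695 − 1 = 2.869.
q = 5.67×10⁻⁸ × 5.668×10⁹ / 2.869.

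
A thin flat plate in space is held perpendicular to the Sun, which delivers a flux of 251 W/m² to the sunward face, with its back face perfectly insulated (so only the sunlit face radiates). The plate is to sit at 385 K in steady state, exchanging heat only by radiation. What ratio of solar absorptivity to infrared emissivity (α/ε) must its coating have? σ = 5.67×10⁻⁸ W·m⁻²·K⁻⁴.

α/ε ≈ 4.96

Balance: αS·A = εσ·1A·T⁴ ⇒ α/ε = σT⁴/S.
α/ε = 5.67×10⁻⁸·(385)⁴/251 = 5.67×10⁻⁸·2.197×10¹⁰/251.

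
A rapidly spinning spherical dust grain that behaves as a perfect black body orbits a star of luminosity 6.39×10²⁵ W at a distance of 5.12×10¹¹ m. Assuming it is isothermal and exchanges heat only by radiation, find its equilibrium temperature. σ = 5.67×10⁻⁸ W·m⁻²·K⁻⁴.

First find the stellar flux at distance d: S = L/(4πd²) = 6.39×10²⁵/(4π·(5.12×10¹¹)²) = 19.40 W/m².
For an isothermal sphere, absorbed (1−a)S·πr² = emitted σ·4πr²·T⁴, so T⁴ = (1−a)S/(4σ).
T⁴ = 1.00·19.40/(4·5.67×10⁻⁸) = 8.553×10⁷ K⁴.

T ≈ 96.2 K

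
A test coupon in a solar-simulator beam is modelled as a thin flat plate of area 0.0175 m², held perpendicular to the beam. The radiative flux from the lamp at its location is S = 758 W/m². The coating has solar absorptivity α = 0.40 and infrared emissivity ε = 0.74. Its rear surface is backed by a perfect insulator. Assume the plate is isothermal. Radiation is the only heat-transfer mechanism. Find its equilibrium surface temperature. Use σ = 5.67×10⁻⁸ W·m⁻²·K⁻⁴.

T ≈ 292 K

At equilibrium, absorbed power = emitted power.
Absorbing cross-section = A = 0.01750 m²; emitting surface = A = 0.01750 m² (ratio 1).
αS·A_cross = εσ·A_surf·T⁴  ⇒  T⁴ = αS/(ε·1σ).
T⁴ = 0.400·758/(0.74·1·5.67×10⁻⁸) = 7.226×10⁹ K⁴.
T = (7.226×10⁹)^(1/4).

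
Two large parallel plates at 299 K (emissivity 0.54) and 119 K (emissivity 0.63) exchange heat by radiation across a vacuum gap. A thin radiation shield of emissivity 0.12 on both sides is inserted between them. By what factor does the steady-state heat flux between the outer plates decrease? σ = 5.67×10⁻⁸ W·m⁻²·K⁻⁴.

Without shield: q₀ = σΔ(T⁴)/(1/ε₁+1/ε₂−1) with denominator 2.439.
With shield the two gaps are in series; the resistances add: (1/ε₁+1/ε_s−1)+(1/ε_s+1/ε₂−1) = 9.185+8.921 = 18.11.
Heat-flux ratio q₀/q = 18.11/2.439.

factor ≈ 7.42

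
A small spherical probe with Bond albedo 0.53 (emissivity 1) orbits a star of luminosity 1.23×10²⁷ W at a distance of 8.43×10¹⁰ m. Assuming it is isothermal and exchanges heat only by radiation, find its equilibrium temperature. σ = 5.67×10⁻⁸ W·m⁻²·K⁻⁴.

T ≈ 411 K

First find the stellar flux at distance d: S = L/(4πd²) = 1.23×10²⁷/(4π·(8.43×10¹⁰)²) = 13770 W/m².
For an isothermal sphere, absorbed (1−a)S·πr² = emitted σ·4πr²·T⁴, so T⁴ = (1−a)S/(4σ).
T⁴ = 0.470·13770/(4·5.67×10⁻⁸) = 2.854×10¹⁰ K⁴.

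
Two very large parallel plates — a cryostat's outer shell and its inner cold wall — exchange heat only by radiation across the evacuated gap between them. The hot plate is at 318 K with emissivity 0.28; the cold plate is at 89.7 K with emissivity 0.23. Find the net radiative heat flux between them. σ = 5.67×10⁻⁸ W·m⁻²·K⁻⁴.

For two infinite grey parallel plates, q = σ(T₁⁴ − T₂⁴)/(1/ε₁ + 1/ε₂ − 1).
T₁⁴ − T₂⁴ = 1.023×10¹⁰ − 6.474×10⁷ = 1.016×10¹⁰ K⁴.
1/ε₁ + 1/ε₂ − 1 = 3.571 + 4.348 − 1 = 6.919.
q = 5.67×10⁻⁸ × 1.016×10¹⁰ / 6.919.

q ≈ 83.3 W/m²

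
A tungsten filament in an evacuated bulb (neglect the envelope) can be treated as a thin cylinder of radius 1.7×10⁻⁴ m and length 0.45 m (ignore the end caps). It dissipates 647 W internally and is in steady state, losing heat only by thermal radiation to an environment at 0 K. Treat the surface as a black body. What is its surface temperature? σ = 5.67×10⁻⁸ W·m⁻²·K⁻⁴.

T ≈ 2210 K

Steady state: internal power = radiated power, P = εσA T⁴.
Radiating area A = 2πrL = 4.807×10⁻⁴ m².
T⁴ = P/(εσA) = 647/(1.0·5.67×10⁻⁸·4.807×10⁻⁴) = 2.374×10¹³ K⁴.
T = (2.374×10¹³)^(1/4).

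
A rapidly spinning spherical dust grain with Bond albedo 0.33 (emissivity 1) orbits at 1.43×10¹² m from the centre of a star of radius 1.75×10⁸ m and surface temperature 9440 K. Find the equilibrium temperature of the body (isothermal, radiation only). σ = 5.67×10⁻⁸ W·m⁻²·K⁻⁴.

T ≈ 66.8 K

The star's surface emits σT_*⁴; at distance d the flux is S = σT_*⁴(R_*/d)².
S = 5.67×10⁻⁸·(9440)⁴·(1.75×10⁸/1.43×10¹²)² = 6.743 W/m².
For an isothermal sphere T⁴ = (1−a)S/(4σ) = 1.992×10⁷ K⁴.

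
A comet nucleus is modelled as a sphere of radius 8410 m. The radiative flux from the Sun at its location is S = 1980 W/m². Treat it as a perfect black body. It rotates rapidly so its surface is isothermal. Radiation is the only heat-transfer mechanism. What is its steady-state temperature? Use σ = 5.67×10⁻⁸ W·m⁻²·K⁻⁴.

T ≈ 306 K

At equilibrium, absorbed power = emitted power.
Absorbing cross-section = πr² = 2.222×10⁸ m²; emitting surface = 4πr² = 8.888×10⁸ m² (ratio 4).
S·A_cross = εσ·A_surf·T⁴  ⇒  T⁴ = S/(4σ).
T⁴ = 1.00·1980/(4·5.67×10⁻⁸) = 8.730×10⁹ K⁴.
T = (8.730×10⁹)^(1/4).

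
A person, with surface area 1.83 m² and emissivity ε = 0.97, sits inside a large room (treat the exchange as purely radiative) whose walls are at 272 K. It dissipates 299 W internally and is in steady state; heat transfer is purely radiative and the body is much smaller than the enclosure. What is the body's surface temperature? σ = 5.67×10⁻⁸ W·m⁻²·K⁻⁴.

T ≈ 303 K

For a small grey body in a large enclosure, net radiated power = εσA(T⁴ − T_w⁴).
Steady state: P = εσA(T⁴ − T_w⁴) with A = 1.83 m².
T⁴ = P/(εσA) + T_w⁴ = 299/(0.97·5.67×10⁻⁸·1.830) + (272)⁴
    = 2.971×10⁹ + 5.474×10⁹ = 8.444×10⁹ K⁴.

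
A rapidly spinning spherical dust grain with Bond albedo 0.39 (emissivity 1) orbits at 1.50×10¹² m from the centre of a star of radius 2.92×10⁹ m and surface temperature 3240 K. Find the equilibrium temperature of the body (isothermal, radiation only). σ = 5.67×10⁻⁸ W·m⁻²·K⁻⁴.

The star's surface emits σT_*⁴; at distance d the flux is S = σT_*⁴(R_*/d)².
S = 5.67×10⁻⁸·(3240)⁴·(2.92×10⁹/1.50×10¹²)² = 23.68 W/m².
For an isothermal sphere T⁴ = (1−a)S/(4σ) = 6.368×10⁷ K⁴.

T ≈ 89.3 K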